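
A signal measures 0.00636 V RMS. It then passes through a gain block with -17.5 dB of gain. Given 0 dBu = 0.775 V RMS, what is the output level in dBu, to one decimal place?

-59.2 dBu

Input level: 20·log₁₀(0.00636/0.775) = -41.72 dBu.
Output: -41.72 − 17.5 = -59.2 dBu.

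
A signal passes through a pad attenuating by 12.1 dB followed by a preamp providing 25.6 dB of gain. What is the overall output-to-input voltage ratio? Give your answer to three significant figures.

4.73

Net gain = (−12.1) + 25.6 = 13.5 dB.
Voltage ratio = 10^(13.5/20) = 4.73.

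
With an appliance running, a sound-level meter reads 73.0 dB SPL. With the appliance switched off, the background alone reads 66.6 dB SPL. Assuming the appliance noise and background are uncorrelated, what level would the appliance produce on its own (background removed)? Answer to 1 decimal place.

Remove the background by subtracting linear intensities:
L_src = 10·log₁₀(10^(73.0/10) − 10^(66.6/10)) = 10·log₁₀(15380000) = 71.9 dB SPL.

71.9 dB SPL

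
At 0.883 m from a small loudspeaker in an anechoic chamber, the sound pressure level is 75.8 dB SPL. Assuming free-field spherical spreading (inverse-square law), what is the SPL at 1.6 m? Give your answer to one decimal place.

For a point source in a free field, ΔL = −20·log₁₀(d₂/d₁).
ΔL = −20·log₁₀(1.6/0.883) = -5.16 dB, so L₂ = 75.8 + (-5.16) = 70.6 dB SPL.

70.6 dB SPL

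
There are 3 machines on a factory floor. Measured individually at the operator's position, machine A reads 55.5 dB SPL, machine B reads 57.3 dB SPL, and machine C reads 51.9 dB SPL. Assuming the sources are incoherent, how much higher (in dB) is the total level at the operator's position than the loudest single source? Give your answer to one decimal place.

2.9 dB

Add the sources as powers (linear), then convert back to dB:
L_total = 10·log₁₀(10^(55.5/10) + 10^(57.3/10) + 10^(51.9/10)) = 60.20 dB SPL.
Excess over the loudest (57.3 dB): 60.20 − 57.3 = 2.9 dB.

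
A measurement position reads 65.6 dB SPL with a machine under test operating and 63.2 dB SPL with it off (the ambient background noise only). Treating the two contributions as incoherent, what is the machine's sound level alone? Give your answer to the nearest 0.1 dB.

Background correction is a power subtraction:
L_src = 10·log₁₀(10^(65.6/10) − 10^(63.2/10)) = 10·log₁₀(1541000) = 61.9 dB SPL.

61.9 dB SPL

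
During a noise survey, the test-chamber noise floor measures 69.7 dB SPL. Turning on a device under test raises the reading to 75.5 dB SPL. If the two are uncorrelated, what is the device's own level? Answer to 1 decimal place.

74.2 dB SPL

Background correction is a power subtraction:
L_src = 10·log₁₀(10^(75.5/10) − 10^(69.7/10)) = 10·log₁₀(26150000) = 74.2 dB SPL.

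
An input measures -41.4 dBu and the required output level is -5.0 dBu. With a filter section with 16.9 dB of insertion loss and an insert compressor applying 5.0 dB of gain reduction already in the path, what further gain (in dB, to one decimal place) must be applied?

The required make-up gain is the shortfall in the dB sum.
G = -5.0 − (-41.4) + 16.9 + 5.0 = 58.3 dB.

58.3 dB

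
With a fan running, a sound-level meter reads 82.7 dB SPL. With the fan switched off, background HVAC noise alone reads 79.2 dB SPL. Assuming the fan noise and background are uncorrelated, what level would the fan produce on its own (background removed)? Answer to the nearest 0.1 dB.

80.1 dB SPL

Subtract intensities: L_src = 10·log₁₀(10^(L_total/10) − 10^(L_bg/10)).
L_src = 10·log₁₀(10^(82.7/10) − 10^(79.2/10)) = 10·log₁₀(103000000) = 80.1 dB SPL.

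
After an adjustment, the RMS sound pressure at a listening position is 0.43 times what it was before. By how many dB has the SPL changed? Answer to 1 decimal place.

SPL change from a pressure ratio uses the 20·log₁₀ form:
20·log₁₀(0.43) = -7.3 dB.

-7.3 dB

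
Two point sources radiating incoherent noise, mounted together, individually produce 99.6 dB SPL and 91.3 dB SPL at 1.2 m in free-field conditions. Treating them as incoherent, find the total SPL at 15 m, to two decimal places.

Combined at 1.2 m: 10·log₁₀(10^(99.6/10)+10^(91.3/10)) = 100.199 dB SPL.
Then apply −20·log₁₀(15/1.2) = -21.938 dB → 78.26 dB SPL.

78.26 dB SPL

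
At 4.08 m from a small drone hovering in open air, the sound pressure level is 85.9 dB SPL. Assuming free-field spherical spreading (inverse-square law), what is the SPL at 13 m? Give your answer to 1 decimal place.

75.8 dB SPL

Free-field point source: level drops by 20·log₁₀ of the distance ratio.
ΔL = −20·log₁₀(13/4.08) = -10.07 dB, so L₂ = 85.9 + (-10.07) = 75.8 dB SPL.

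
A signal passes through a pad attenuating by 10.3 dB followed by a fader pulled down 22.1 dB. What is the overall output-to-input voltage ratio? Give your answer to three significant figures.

Net gain = (−10.3) + (−22.1) = -32.4 dB.
Voltage ratio = 10^(-32.4/20) = 0.0240.

0.0240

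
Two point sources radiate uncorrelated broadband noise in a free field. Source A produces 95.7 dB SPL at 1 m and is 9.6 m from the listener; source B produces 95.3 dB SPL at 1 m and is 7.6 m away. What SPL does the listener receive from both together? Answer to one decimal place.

At the listener: L_A = 95.7 − 20·log₁₀(9.6) = 76.05 dB; L_B = 95.3 − 20·log₁₀(7.6) = 77.68 dB.
Combined: 10·log₁₀(10^(76.05/10)+10^(77.68/10)) = 80.0 dB SPL.

80.0 dB SPL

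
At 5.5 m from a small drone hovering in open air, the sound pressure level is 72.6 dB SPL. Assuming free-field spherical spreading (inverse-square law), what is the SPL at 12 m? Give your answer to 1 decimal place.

65.8 dB SPL

Free-field point source: level drops by 20·log₁₀ of the distance ratio.
ΔL = −20·log₁₀(12/5.5) = -6.78 dB, so L₂ = 72.6 + (-6.78) = 65.8 dB SPL.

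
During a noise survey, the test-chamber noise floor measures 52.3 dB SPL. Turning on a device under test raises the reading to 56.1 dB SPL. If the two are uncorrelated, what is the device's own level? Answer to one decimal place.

Subtract intensities: L_src = 10·log₁₀(10^(L_total/10) − 10^(L_bg/10)).
L_src = 10·log₁₀(10^(56.1/10) − 10^(52.3/10)) = 10·log₁₀(237600) = 53.8 dB SPL.

53.8 dB SPL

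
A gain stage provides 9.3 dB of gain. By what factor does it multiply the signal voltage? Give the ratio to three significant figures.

Voltage ratio = 10^(dB/20).
10^(9.3/20) = 10^(0.4650) = 2.92.

2.92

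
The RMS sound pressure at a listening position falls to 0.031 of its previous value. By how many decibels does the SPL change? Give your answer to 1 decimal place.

SPL change from a pressure ratio uses the 20·log₁₀ form:
20·log₁₀(0.031) = -30.2 dB.

-30.2 dB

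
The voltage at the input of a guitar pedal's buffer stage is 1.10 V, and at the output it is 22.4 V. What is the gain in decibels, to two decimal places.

26.18 dB

For a voltage ratio, dB = 20·log₁₀(V₂/V₁).
20·log₁₀(22.4/1.10) = 20·log₁₀(20.36) = 26.18 dB.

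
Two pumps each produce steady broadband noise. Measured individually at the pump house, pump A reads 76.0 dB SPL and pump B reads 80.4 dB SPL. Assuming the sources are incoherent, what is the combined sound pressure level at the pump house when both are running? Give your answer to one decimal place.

81.7 dB SPL

Uncorrelated sources add in intensity (power), not in dB.
L_total = 10·log₁₀(10^(76.0/10) + 10^(80.4/10)) = 10·log₁₀(149500000) = 81.7 dB SPL.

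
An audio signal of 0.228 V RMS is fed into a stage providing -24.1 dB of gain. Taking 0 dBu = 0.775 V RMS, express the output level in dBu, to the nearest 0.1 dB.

-34.7 dBu

Input level: 20·log₁₀(0.228/0.775) = -10.63 dBu.
Output: -10.63 − 24.1 = -34.7 dBu.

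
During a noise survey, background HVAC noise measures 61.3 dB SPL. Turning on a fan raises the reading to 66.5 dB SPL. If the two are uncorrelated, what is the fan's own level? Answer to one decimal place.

Subtract intensities: L_src = 10·log₁₀(10^(L_total/10) − 10^(L_bg/10)).
L_src = 10·log₁₀(10^(66.5/10) − 10^(61.3/10)) = 10·log₁₀(3118000) = 64.9 dB SPL.

64.9 dB SPL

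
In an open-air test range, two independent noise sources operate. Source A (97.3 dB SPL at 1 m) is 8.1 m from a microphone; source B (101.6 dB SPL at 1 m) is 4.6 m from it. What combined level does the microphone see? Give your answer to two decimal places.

At the listener: L_A = 97.3 − 20·log₁₀(8.1) = 79.130 dB; L_B = 101.6 − 20·log₁₀(4.6) = 88.345 dB.
Combined: 10·log₁₀(10^(79.130/10)+10^(88.345/10)) = 88.84 dB SPL.

88.84 dB SPL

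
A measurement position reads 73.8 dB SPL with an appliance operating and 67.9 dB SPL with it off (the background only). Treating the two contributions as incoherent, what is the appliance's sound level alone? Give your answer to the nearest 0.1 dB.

72.5 dB SPL

Background correction is a power subtraction:
L_src = 10·log₁₀(10^(73.8/10) − 10^(67.9/10)) = 10·log₁₀(17820000) = 72.5 dB SPL.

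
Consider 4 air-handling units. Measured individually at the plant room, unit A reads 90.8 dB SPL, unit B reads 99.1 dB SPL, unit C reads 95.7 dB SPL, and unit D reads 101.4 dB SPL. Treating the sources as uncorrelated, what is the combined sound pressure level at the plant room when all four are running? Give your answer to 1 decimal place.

104.3 dB SPL

Add the sources as powers (linear), then convert back to dB:
L_total = 10·log₁₀(10^(90.8/10) + 10^(99.1/10) + 10^(95.7/10) + 10^(101.4/10)) = 10·log₁₀(26850000000) = 104.3 dB SPL.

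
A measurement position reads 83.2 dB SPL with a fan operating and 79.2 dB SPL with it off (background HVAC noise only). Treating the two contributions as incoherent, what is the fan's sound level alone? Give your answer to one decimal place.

Background correction is a power subtraction:
L_src = 10·log₁₀(10^(83.2/10) − 10^(79.2/10)) = 10·log₁₀(125800000) = 81.0 dB SPL.

81.0 dB SPL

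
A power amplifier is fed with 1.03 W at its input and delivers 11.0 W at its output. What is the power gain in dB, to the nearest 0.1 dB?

Power ratio → dB uses the 10·log₁₀ form:
10·log₁₀(11.0/1.03) = 10·log₁₀(10.68) = 10.3 dB.

10.3 dB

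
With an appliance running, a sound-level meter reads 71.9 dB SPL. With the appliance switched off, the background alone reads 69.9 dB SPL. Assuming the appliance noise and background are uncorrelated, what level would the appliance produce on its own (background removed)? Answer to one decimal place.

Subtract intensities: L_src = 10·log₁₀(10^(L_total/10) − 10^(L_bg/10)).
L_src = 10·log₁₀(10^(71.9/10) − 10^(69.9/10)) = 10·log₁₀(5716000) = 67.6 dB SPL.

67.6 dB SPL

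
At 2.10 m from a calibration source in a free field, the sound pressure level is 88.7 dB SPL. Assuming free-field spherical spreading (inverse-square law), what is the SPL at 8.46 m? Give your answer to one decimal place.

76.6 dB SPL

Free-field point source: level drops by 20·log₁₀ of the distance ratio.
ΔL = −20·log₁₀(8.46/2.10) = -12.10 dB, so L₂ = 88.7 + (-12.10) = 76.6 dB SPL.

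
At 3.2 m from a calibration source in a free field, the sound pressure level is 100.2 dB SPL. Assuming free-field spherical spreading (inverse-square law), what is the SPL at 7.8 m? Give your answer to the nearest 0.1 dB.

92.5 dB SPL

Inverse-square spreading gives ΔL = −20·log₁₀(d₂/d₁).
ΔL = −20·log₁₀(7.8/3.2) = -7.74 dB, so L₂ = 100.2 + (-7.74) = 92.5 dB SPL.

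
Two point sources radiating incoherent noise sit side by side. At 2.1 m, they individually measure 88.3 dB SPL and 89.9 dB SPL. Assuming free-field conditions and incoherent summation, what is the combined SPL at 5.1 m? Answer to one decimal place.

Combined at 2.1 m: 10·log₁₀(10^(88.3/10)+10^(89.9/10)) = 92.18 dB SPL.
Then apply −20·log₁₀(5.1/2.1) = -7.71 dB → 84.5 dB SPL.

84.5 dB SPL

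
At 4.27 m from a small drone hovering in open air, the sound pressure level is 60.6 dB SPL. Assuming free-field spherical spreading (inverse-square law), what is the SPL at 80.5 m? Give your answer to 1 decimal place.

35.1 dB SPL

Free-field point source: level drops by 20·log₁₀ of the distance ratio.
ΔL = −20·log₁₀(80.5/4.27) = -25.51 dB, so L₂ = 60.6 + (-25.51) = 35.1 dB SPL.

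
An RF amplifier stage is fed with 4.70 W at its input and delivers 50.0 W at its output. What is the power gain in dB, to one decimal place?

10.3 dB

For a power ratio, dB = 10·log₁₀(P₂/P₁).
10·log₁₀(50.0/4.70) = 10·log₁₀(10.64) = 10.3 dB.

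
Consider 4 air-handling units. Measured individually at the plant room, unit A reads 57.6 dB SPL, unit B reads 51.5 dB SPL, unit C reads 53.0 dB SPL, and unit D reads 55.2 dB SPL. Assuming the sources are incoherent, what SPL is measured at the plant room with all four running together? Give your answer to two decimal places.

Add the sources as powers (linear), then convert back to dB:
L_total = 10·log₁₀(10^(57.6/10) + 10^(51.5/10) + 10^(53.0/10) + 10^(55.2/10)) = 10·log₁₀(1247000) = 60.96 dB SPL.

60.96 dB SPL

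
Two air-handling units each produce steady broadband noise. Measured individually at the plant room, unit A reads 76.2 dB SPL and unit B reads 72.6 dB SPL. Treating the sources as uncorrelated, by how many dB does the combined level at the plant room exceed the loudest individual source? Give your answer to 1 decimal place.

Add the sources as powers (linear), then convert back to dB:
L_total = 10·log₁₀(10^(76.2/10) + 10^(72.6/10)) = 77.77 dB SPL.
Excess over the loudest (76.2 dB): 77.77 − 76.2 = 1.6 dB.

1.6 dB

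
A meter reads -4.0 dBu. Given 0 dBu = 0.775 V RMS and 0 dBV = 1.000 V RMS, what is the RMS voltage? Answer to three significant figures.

0.489 V

V = 0.775 V × 10^(-4.0/20).
= 0.775 × 0.6310 = 0.489 V.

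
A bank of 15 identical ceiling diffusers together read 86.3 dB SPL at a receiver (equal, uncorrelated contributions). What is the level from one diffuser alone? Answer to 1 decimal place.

74.5 dB SPL

15 equal incoherent sources add 10·log₁₀(15) = 11.76 dB over one source.
L_one = 86.3 − 11.76 = 74.5 dB SPL.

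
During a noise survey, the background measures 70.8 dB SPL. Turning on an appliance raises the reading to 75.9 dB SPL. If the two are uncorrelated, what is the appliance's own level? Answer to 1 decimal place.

74.3 dB SPL

Subtract intensities: L_src = 10·log₁₀(10^(L_total/10) − 10^(L_bg/10)).
L_src = 10·log₁₀(10^(75.9/10) − 10^(70.8/10)) = 10·log₁₀(26880000) = 74.3 dB SPL.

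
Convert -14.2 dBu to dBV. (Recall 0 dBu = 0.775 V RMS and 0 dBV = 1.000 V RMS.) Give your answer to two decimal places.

-16.41 dBV

The offset between the scales is 20·log₁₀(0.775/1.000) = −2.214 dB.
So dBV = -14.2 − 2.214 = -16.41 dBV.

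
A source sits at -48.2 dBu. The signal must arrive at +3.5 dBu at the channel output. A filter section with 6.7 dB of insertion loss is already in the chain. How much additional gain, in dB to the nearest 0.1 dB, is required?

The required make-up gain is the shortfall in the dB sum.
G = +3.5 − (-48.2) + 6.7 = 58.4 dB.

58.4 dB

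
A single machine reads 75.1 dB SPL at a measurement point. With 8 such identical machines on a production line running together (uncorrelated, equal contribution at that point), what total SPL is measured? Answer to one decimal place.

84.1 dB SPL

8 equal incoherent sources raise the level by 10·log₁₀(8) = 9.03 dB.
L_total = 75.1 + 9.03 = 84.1 dB SPL.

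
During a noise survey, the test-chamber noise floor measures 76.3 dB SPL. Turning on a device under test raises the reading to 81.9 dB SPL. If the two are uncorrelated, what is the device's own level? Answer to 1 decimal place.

80.5 dB SPL

Subtract intensities: L_src = 10·log₁₀(10^(L_total/10) − 10^(L_bg/10)).
L_src = 10·log₁₀(10^(81.9/10) − 10^(76.3/10)) = 10·log₁₀(112200000) = 80.5 dB SPL.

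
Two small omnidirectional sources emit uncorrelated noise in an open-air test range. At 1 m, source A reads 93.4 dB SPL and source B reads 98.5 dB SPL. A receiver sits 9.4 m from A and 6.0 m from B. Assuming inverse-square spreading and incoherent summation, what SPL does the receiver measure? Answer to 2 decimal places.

83.45 dB SPL

At the listener: L_A = 93.4 − 20·log₁₀(9.4) = 73.937 dB; L_B = 98.5 − 20·log₁₀(6.0) = 82.937 dB.
Combined: 10·log₁₀(10^(73.937/10)+10^(82.937/10)) = 83.45 dB SPL.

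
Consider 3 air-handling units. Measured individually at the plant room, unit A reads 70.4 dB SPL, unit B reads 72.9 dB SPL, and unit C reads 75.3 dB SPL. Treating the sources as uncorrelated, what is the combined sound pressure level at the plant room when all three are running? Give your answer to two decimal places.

Add the sources as powers (linear), then convert back to dB:
L_total = 10·log₁₀(10^(70.4/10) + 10^(72.9/10) + 10^(75.3/10)) = 10·log₁₀(64350000) = 78.09 dB SPL.

78.09 dB SPL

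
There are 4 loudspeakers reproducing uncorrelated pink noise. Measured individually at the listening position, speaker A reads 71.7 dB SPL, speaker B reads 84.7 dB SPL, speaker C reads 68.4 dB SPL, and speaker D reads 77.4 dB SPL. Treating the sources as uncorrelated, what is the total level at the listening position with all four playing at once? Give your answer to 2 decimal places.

85.70 dB SPL

Incoherent sources sum as intensities:
L_total = 10·log₁₀(10^(71.7/10) + 10^(84.7/10) + 10^(68.4/10) + 10^(77.4/10)) = 10·log₁₀(371800000) = 85.70 dB SPL.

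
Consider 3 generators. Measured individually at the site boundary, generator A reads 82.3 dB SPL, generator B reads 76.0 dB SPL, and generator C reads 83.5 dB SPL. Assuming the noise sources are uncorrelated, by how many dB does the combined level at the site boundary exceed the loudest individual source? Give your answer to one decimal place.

2.9 dB

Incoherent sources sum as intensities:
L_total = 10·log₁₀(10^(82.3/10) + 10^(76.0/10) + 10^(83.5/10)) = 86.37 dB SPL.
Excess over the loudest (83.5 dB): 86.37 − 83.5 = 2.9 dB.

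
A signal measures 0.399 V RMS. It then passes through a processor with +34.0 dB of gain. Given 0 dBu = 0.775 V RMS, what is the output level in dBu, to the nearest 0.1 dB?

Input level: 20·log₁₀(0.399/0.775) = -5.77 dBu.
Output: -5.77 + 34.0 = +28.2 dBu.

+28.2 dBu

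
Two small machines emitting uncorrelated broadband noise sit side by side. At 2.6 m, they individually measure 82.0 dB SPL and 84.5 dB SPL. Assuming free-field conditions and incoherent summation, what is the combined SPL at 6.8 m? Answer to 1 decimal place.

Combined at 2.6 m: 10·log₁₀(10^(82.0/10)+10^(84.5/10)) = 86.44 dB SPL.
Then apply −20·log₁₀(6.8/2.6) = -8.35 dB → 78.1 dB SPL.

78.1 dB SPL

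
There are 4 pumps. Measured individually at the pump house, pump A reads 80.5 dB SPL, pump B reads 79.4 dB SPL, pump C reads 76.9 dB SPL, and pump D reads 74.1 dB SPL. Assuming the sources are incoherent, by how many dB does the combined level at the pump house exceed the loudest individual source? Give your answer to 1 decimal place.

Add the sources as powers (linear), then convert back to dB:
L_total = 10·log₁₀(10^(80.5/10) + 10^(79.4/10) + 10^(76.9/10) + 10^(74.1/10)) = 84.38 dB SPL.
Excess over the loudest (80.5 dB): 84.38 − 80.5 = 3.9 dB.

3.9 dB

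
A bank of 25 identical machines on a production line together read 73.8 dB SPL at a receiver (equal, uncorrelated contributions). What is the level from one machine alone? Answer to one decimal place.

59.8 dB SPL

25 equal incoherent sources add 10·log₁₀(25) = 13.98 dB over one source.
L_one = 73.8 − 13.98 = 59.8 dB SPL.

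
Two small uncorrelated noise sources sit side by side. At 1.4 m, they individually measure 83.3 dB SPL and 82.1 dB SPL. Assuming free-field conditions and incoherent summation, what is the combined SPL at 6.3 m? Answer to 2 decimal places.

72.69 dB SPL

Combined at 1.4 m: 10·log₁₀(10^(83.3/10)+10^(82.1/10)) = 85.752 dB SPL.
Then apply −20·log₁₀(6.3/1.4) = -13.064 dB → 72.69 dB SPL.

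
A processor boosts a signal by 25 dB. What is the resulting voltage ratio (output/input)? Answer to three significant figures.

17.8

Voltage ratio = 10^(dB/20).
10^(25/20) = 10^(1.250) = 17.8.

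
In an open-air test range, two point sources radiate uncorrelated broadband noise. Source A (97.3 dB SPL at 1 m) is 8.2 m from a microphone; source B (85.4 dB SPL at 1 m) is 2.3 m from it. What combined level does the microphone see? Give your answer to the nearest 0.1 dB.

At the listener: L_A = 97.3 − 20·log₁₀(8.2) = 79.02 dB; L_B = 85.4 − 20·log₁₀(2.3) = 78.17 dB.
Combined: 10·log₁₀(10^(79.02/10)+10^(78.17/10)) = 81.6 dB SPL.

81.6 dB SPL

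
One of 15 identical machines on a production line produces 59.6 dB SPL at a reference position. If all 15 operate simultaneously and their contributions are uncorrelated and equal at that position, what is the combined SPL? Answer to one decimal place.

71.4 dB SPL

15 equal incoherent sources raise the level by 10·log₁₀(15) = 11.76 dB.
L_total = 59.6 + 11.76 = 71.4 dB SPL.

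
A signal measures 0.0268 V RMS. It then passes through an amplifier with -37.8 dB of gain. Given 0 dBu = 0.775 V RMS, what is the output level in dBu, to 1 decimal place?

-67.0 dBu

Input level: 20·log₁₀(0.0268/0.775) = -29.22 dBu.
Output: -29.22 − 37.8 = -67.0 dBu.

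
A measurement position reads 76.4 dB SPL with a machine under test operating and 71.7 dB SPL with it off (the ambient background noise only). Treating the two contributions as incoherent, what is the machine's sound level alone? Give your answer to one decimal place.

Background correction is a power subtraction:
L_src = 10·log₁₀(10^(76.4/10) − 10^(71.7/10)) = 10·log₁₀(28860000) = 74.6 dB SPL.

74.6 dB SPL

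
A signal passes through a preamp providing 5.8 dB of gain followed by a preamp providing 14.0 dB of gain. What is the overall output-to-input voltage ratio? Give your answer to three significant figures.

9.77

Net gain = 5.8 + 14.0 = 19.8 dB.
Voltage ratio = 10^(19.8/20) = 9.77.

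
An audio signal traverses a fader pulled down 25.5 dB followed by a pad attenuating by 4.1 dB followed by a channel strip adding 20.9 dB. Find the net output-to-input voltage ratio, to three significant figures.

Net gain = (−25.5) + (−4.1) + 20.9 = -8.7 dB.
Voltage ratio = 10^(-8.7/20) = 0.367.

0.367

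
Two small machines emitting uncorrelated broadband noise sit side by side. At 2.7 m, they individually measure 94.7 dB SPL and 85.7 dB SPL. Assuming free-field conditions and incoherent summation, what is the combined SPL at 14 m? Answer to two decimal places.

80.92 dB SPL

Combined at 2.7 m: 10·log₁₀(10^(94.7/10)+10^(85.7/10)) = 95.215 dB SPL.
Then apply −20·log₁₀(14/2.7) = -14.295 dB → 80.92 dB SPL.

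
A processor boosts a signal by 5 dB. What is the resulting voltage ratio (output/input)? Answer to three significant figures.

1.78

Voltage ratio = 10^(dB/20).
10^(5/20) = 10^(0.2500) = 1.78.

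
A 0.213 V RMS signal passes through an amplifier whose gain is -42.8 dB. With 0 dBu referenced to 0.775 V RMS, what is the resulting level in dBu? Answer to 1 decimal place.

Input level: 20·log₁₀(0.213/0.775) = -11.22 dBu.
Output: -11.22 − 42.8 = -54.0 dBu.

-54.0 dBu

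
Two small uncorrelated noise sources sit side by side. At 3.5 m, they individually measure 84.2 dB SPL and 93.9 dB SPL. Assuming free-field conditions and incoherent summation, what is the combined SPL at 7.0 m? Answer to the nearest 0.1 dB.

Combined at 3.5 m: 10·log₁₀(10^(84.2/10)+10^(93.9/10)) = 94.34 dB SPL.
Then apply −20·log₁₀(7.0/3.5) = -6.02 dB → 88.3 dB SPL.

88.3 dB SPL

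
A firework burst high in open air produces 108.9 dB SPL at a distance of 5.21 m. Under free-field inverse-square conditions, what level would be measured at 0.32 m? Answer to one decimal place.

133.1 dB SPL

For a point source in a free field, ΔL = −20·log₁₀(d₂/d₁).
ΔL = −20·log₁₀(0.32/5.21) = 24.23 dB, so L₂ = 108.9 + (24.23) = 133.1 dB SPL.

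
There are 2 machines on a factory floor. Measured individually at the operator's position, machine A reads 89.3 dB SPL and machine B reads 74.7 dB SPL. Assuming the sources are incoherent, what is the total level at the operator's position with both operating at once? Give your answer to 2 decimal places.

89.45 dB SPL

Add the sources as powers (linear), then convert back to dB:
L_total = 10·log₁₀(10^(89.3/10) + 10^(74.7/10)) = 10·log₁₀(880700000) = 89.45 dB SPL.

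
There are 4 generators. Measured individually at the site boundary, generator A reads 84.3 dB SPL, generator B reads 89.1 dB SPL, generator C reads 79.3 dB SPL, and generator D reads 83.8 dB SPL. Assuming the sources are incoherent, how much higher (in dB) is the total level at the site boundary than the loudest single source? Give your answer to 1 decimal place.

2.4 dB

Uncorrelated sources add in intensity (power), not in dB.
L_total = 10·log₁₀(10^(84.3/10) + 10^(89.1/10) + 10^(79.3/10) + 10^(83.8/10)) = 91.48 dB SPL.
Excess over the loudest (89.1 dB): 91.48 − 89.1 = 2.4 dB.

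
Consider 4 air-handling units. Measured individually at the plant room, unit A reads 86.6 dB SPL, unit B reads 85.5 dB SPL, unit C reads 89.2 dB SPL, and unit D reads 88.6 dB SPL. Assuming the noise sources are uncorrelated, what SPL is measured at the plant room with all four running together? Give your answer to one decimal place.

Add the sources as powers (linear), then convert back to dB:
L_total = 10·log₁₀(10^(86.6/10) + 10^(85.5/10) + 10^(89.2/10) + 10^(88.6/10)) = 10·log₁₀(2368000000) = 93.7 dB SPL.

93.7 dB SPL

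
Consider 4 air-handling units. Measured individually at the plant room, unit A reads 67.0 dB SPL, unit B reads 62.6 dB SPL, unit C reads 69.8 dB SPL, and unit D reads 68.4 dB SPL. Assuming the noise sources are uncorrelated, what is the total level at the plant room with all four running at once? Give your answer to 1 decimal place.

Incoherent sources sum as intensities:
L_total = 10·log₁₀(10^(67.0/10) + 10^(62.6/10) + 10^(69.8/10) + 10^(68.4/10)) = 10·log₁₀(23300000) = 73.7 dB SPL.

73.7 dB SPL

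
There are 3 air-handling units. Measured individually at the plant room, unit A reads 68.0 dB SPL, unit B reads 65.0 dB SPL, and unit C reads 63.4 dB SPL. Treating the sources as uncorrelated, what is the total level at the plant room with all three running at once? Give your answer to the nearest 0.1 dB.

Add the sources as powers (linear), then convert back to dB:
L_total = 10·log₁₀(10^(68.0/10) + 10^(65.0/10) + 10^(63.4/10)) = 10·log₁₀(11660000) = 70.7 dB SPL.

70.7 dB SPL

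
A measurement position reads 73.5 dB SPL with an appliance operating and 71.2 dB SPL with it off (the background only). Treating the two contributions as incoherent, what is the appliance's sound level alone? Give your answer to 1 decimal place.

Background correction is a power subtraction:
L_src = 10·log₁₀(10^(73.5/10) − 10^(71.2/10)) = 10·log₁₀(9205000) = 69.6 dB SPL.

69.6 dB SPL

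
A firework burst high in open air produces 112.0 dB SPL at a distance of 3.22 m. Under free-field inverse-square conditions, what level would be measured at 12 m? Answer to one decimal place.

100.6 dB SPL

Inverse-square spreading gives ΔL = −20·log₁₀(d₂/d₁).
ΔL = −20·log₁₀(12/3.22) = -11.43 dB, so L₂ = 112.0 + (-11.43) = 100.6 dB SPL.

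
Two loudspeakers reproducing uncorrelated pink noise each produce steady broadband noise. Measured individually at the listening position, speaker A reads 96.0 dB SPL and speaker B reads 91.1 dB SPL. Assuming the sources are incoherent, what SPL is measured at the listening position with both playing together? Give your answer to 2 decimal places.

Add the sources as powers (linear), then convert back to dB:
L_total = 10·log₁₀(10^(96.0/10) + 10^(91.1/10)) = 10·log₁₀(5269000000) = 97.22 dB SPL.

97.22 dB SPL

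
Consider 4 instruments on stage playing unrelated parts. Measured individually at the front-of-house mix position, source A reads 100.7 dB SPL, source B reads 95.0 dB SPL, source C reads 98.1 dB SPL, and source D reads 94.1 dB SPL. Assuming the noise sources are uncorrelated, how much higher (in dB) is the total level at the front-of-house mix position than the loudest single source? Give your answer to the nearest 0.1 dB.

3.1 dB

Add the sources as powers (linear), then convert back to dB:
L_total = 10·log₁₀(10^(100.7/10) + 10^(95.0/10) + 10^(98.1/10) + 10^(94.1/10)) = 103.79 dB SPL.
Excess over the loudest (100.7 dB): 103.79 − 100.7 = 3.1 dB.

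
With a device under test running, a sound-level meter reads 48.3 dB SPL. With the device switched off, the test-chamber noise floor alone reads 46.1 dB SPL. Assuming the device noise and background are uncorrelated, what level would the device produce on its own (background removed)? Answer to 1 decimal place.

44.3 dB SPL

Background correction is a power subtraction:
L_src = 10·log₁₀(10^(48.3/10) − 10^(46.1/10)) = 10·log₁₀(26870) = 44.3 dB SPL.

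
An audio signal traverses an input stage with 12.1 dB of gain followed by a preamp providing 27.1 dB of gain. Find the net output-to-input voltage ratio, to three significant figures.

Net gain = 12.1 + 27.1 = 39.2 dB.
Voltage ratio = 10^(39.2/20) = 91.2.

91.2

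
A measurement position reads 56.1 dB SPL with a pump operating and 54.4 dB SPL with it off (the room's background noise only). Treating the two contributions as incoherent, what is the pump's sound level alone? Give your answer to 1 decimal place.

51.2 dB SPL

Subtract intensities: L_src = 10·log₁₀(10^(L_total/10) − 10^(L_bg/10)).
L_src = 10·log₁₀(10^(56.1/10) − 10^(54.4/10)) = 10·log₁₀(132000) = 51.2 dB SPL.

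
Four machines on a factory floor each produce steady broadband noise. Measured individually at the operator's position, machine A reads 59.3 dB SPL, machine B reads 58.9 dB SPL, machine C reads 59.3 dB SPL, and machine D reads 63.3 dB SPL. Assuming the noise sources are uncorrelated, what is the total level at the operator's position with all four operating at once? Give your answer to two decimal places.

66.64 dB SPL

Incoherent sources sum as intensities:
L_total = 10·log₁₀(10^(59.3/10) + 10^(58.9/10) + 10^(59.3/10) + 10^(63.3/10)) = 10·log₁₀(4616000) = 66.64 dB SPL.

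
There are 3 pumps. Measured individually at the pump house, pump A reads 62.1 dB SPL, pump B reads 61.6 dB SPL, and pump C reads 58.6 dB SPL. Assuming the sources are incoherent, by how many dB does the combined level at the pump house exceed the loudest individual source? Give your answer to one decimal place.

3.7 dB

Uncorrelated sources add in intensity (power), not in dB.
L_total = 10·log₁₀(10^(62.1/10) + 10^(61.6/10) + 10^(58.6/10)) = 65.79 dB SPL.
Excess over the loudest (62.1 dB): 65.79 − 62.1 = 3.7 dB.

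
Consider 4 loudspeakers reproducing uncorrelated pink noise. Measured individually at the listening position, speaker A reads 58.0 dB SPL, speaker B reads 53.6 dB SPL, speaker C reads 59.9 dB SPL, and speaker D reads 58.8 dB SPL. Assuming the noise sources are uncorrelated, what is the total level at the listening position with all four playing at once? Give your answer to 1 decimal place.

64.1 dB SPL

Add the sources as powers (linear), then convert back to dB:
L_total = 10·log₁₀(10^(58.0/10) + 10^(53.6/10) + 10^(59.9/10) + 10^(58.8/10)) = 10·log₁₀(2596000) = 64.1 dB SPL.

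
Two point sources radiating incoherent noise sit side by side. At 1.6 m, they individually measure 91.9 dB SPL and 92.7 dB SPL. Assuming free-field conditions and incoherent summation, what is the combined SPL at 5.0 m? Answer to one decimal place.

Combined at 1.6 m: 10·log₁₀(10^(91.9/10)+10^(92.7/10)) = 95.33 dB SPL.
Then apply −20·log₁₀(5.0/1.6) = -9.90 dB → 85.4 dB SPL.

85.4 dB SPL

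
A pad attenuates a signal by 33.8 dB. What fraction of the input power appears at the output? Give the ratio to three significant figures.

0.000417

Power ratio = 10^(dB/10).
10^(-33.8/10) = 10^(-3.380) = 0.000417.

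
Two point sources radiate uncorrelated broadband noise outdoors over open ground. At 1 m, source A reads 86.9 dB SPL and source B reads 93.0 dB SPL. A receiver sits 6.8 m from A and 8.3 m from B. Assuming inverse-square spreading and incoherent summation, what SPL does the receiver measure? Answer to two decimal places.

75.97 dB SPL

At the listener: L_A = 86.9 − 20·log₁₀(6.8) = 70.250 dB; L_B = 93.0 − 20·log₁₀(8.3) = 74.618 dB.
Combined: 10·log₁₀(10^(70.250/10)+10^(74.618/10)) = 75.97 dB SPL.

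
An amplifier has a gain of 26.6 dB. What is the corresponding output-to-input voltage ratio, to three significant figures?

21.4

Voltage ratio = 10^(dB/20).
10^(26.6/20) = 10^(1.330) = 21.4.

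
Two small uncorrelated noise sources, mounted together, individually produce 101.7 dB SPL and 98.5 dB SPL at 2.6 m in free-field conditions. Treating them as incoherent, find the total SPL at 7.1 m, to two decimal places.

94.67 dB SPL

Combined at 2.6 m: 10·log₁₀(10^(101.7/10)+10^(98.5/10)) = 103.399 dB SPL.
Then apply −20·log₁₀(7.1/2.6) = -8.726 dB → 94.67 dB SPL.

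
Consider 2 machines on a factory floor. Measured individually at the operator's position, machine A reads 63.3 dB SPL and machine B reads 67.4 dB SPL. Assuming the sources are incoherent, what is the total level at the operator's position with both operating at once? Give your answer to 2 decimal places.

68.83 dB SPL

Add the sources as powers (linear), then convert back to dB:
L_total = 10·log₁₀(10^(63.3/10) + 10^(67.4/10)) = 10·log₁₀(7633000) = 68.83 dB SPL.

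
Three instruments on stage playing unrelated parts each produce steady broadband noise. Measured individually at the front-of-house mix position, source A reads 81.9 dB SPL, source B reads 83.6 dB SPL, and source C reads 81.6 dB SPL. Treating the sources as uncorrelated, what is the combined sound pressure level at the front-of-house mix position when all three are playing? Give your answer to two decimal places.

Add the sources as powers (linear), then convert back to dB:
L_total = 10·log₁₀(10^(81.9/10) + 10^(83.6/10) + 10^(81.6/10)) = 10·log₁₀(528500000) = 87.23 dB SPL.

87.23 dB SPL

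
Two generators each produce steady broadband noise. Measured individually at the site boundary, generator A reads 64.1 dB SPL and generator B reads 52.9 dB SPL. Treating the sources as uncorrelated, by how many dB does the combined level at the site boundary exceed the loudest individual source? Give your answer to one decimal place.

Incoherent sources sum as intensities:
L_total = 10·log₁₀(10^(64.1/10) + 10^(52.9/10)) = 64.42 dB SPL.
Excess over the loudest (64.1 dB): 64.42 − 64.1 = 0.3 dB.

0.3 dB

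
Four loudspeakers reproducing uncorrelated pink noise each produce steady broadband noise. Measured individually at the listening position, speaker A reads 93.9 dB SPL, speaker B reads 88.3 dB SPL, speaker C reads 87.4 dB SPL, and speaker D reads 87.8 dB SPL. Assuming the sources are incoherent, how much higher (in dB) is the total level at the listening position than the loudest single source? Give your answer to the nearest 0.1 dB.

Incoherent sources sum as intensities:
L_total = 10·log₁₀(10^(93.9/10) + 10^(88.3/10) + 10^(87.4/10) + 10^(87.8/10)) = 96.32 dB SPL.
Excess over the loudest (93.9 dB): 96.32 − 93.9 = 2.4 dB.

2.4 dB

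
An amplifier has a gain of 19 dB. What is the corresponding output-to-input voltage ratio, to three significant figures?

Voltage ratio = 10^(dB/20).
10^(19/20) = 10^(0.9500) = 8.91.

8.91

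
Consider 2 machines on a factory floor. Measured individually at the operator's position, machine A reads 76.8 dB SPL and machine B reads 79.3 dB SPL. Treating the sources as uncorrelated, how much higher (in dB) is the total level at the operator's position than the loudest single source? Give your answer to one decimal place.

Incoherent sources sum as intensities:
L_total = 10·log₁₀(10^(76.8/10) + 10^(79.3/10)) = 81.24 dB SPL.
Excess over the loudest (79.3 dB): 81.24 − 79.3 = 1.9 dB.

1.9 dB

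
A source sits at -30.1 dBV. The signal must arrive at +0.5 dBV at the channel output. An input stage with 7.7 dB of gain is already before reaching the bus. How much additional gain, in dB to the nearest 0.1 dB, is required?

The required make-up gain is the shortfall in the dB sum.
G = +0.5 − (-30.1) − 7.7 = 22.9 dB.

22.9 dB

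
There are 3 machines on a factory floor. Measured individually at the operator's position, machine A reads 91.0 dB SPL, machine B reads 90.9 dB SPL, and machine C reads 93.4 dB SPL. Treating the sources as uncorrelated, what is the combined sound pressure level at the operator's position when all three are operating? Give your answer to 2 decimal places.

Uncorrelated sources add in intensity (power), not in dB.
L_total = 10·log₁₀(10^(91.0/10) + 10^(90.9/10) + 10^(93.4/10)) = 10·log₁₀(4677000000) = 96.70 dB SPL.

96.70 dB SPL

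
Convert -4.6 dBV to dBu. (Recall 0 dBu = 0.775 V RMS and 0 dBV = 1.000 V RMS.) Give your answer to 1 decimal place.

-2.4 dBu

The offset between the scales is 20·log₁₀(0.775/1.000) = −2.214 dB.
So dBu = -4.6 + 2.214 = -2.4 dBu.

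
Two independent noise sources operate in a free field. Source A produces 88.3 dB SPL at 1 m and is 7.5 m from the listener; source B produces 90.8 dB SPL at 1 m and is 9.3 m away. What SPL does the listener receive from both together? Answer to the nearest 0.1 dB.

At the listener: L_A = 88.3 − 20·log₁₀(7.5) = 70.80 dB; L_B = 90.8 − 20·log₁₀(9.3) = 71.43 dB.
Combined: 10·log₁₀(10^(70.80/10)+10^(71.43/10)) = 74.1 dB SPL.

74.1 dB SPL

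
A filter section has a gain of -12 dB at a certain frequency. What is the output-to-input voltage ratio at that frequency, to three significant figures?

Voltage ratio = 10^(dB/20).
10^(-12/20) = 10^(-0.6000) = 0.251.

0.251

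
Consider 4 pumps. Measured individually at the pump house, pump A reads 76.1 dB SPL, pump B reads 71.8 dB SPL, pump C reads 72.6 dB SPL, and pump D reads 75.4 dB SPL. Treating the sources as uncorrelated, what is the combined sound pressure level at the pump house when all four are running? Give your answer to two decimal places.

80.36 dB SPL

Incoherent sources sum as intensities:
L_total = 10·log₁₀(10^(76.1/10) + 10^(71.8/10) + 10^(72.6/10) + 10^(75.4/10)) = 10·log₁₀(108700000) = 80.36 dB SPL.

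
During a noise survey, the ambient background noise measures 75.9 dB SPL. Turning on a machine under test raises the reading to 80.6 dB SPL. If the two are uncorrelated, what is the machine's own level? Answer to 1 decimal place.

Background correction is a power subtraction:
L_src = 10·log₁₀(10^(80.6/10) − 10^(75.9/10)) = 10·log₁₀(75910000) = 78.8 dB SPL.

78.8 dB SPL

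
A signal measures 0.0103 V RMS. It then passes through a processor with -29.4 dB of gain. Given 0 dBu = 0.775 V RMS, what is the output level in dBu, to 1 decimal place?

-66.9 dBu

Input level: 20·log₁₀(0.0103/0.775) = -37.53 dBu.
Output: -37.53 − 29.4 = -66.9 dBu.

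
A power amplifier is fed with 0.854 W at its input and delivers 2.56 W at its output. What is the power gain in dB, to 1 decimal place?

Power ratio → dB uses the 10·log₁₀ form:
10·log₁₀(2.56/0.854) = 10·log₁₀(2.998) = 4.8 dB.

4.8 dB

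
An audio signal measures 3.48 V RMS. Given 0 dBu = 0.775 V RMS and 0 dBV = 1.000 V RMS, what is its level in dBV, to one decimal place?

+10.8 dBV

dBV = 20·log₁₀(V / 1.000 V).
20·log₁₀(3.48/1.000) = +10.8 dBV.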